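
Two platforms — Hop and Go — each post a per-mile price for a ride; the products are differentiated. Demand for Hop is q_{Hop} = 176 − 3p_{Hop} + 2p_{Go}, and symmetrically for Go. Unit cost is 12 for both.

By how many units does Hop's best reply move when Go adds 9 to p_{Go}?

3

Hop's profit: π = (p_{Hop} − 12)(176 − 3p_{Hop} + 2p_{Go}).
∂π/∂p_{Hop} = 212 − 6p_{Hop} + 2p_{Go} = 0 ⇒ p_{Hop} = 106/3 + (1/3)p_{Go}.
The reaction-function slope is 1/3, so a 9-unit rise in p_{Go} moves p_{Hop} by 1/3 × 9 = 3. Hop's best response rises — the actions are strategic complements.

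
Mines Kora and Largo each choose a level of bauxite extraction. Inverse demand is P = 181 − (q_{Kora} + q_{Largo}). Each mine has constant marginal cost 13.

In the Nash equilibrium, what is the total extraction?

Mine Kora's profit: π = q_{Kora}(181 − (q_{Kora} + q_{Largo})) − 13q_{Kora}.
∂π/∂q_{Kora} = 168 − 2q_{Kora} − q_{Largo} = 0, so q_{Kora} = 84 − 0.5q_{Largo}.
Setting q_{Kora} = q_{Largo} in the reaction function: q_{Kora} = 84 − 0.5q_{Kora}, so q_{Kora} = 84 / 1.5 = 56.
Total extraction: 56 + 56 = 112.

112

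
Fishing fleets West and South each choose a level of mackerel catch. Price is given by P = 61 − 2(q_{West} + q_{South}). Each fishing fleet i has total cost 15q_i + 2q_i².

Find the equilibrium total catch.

Fishing fleet West's profit: π = q_{West}(61 − 2(q_{West} + q_{South})) − 15q_{West} − 2q_{West}².
∂π/∂q_{West} = 46 − 8q_{West} − 2q_{South} = 0, so q_{West} = 5.75 − 0.25q_{South}.
The game is symmetric, so in equilibrium q_{South} = q_{West}: the reaction function gives 1.25q_{West} = 5.75, hence q_{West} = 4.6.
Total catch: 4.6 + 4.6 = 9.2.

9.2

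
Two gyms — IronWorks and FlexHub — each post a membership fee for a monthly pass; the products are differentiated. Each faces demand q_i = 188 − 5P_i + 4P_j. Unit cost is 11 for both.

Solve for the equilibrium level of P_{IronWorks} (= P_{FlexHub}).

40.5

IronWorks's profit: π = (P_{IronWorks} − 11)(188 − 5P_{IronWorks} + 4P_{FlexHub}).
∂π/∂P_{IronWorks} = 243 − 10P_{IronWorks} + 4P_{FlexHub} = 0 ⇒ P_{IronWorks} = 24.3 + 0.4P_{FlexHub}.
Setting P_{IronWorks} = P_{FlexHub} in the reaction function: P_{IronWorks} = 24.3 + 0.4P_{IronWorks}, so P_{IronWorks} = 24.3 / 0.6 = 40.5.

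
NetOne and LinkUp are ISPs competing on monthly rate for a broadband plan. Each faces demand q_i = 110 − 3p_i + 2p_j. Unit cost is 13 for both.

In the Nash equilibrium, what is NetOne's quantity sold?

72.75

NetOne's profit: π = (p_{NetOne} − 13)(110 − 3p_{NetOne} + 2p_{LinkUp}).
∂π/∂p_{NetOne} = 149 − 6p_{NetOne} + 2p_{LinkUp} = 0 ⇒ p_{NetOne} = 149/6 + (1/3)p_{LinkUp}.
By symmetry p_{LinkUp} = p_{NetOne}; substituting into the reaction function, (2/3)p_{NetOne} = 149/6 and p_{NetOne} = 37.25.
q_{NetOne} = 110 − 3·37.25 + 2·37.25 = 72.75.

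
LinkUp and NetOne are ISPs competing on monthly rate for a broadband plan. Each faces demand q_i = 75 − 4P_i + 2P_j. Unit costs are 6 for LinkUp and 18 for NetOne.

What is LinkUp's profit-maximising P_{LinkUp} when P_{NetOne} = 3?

13.125

LinkUp's profit: π = (P_{LinkUp} − 6)(75 − 4P_{LinkUp} + 2P_{NetOne}).
∂π/∂P_{LinkUp} = 99 − 8P_{LinkUp} + 2P_{NetOne} = 0 ⇒ P_{LinkUp} = 12.375 + 0.25P_{NetOne}.
At P_{NetOne} = 3: P_{LinkUp} = 12.375 + 0.25·3 = 13.125.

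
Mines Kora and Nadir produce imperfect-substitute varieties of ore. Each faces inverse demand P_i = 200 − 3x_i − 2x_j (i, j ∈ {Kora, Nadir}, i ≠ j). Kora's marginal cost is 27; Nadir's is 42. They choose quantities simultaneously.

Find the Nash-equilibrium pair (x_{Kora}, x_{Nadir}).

Mine Kora's profit: π = x_{Kora}(200 − 3x_{Kora} − 2x_{Nadir}) − 27x_{Kora}.
∂π/∂x_{Kora} = 173 − 6x_{Kora} − 2x_{Nadir} = 0 ⇒ x_{Kora} = 173/6 − (1/3)x_{Nadir}.
Similarly x_{Nadir} = 79/3 − (1/3)x_{Kora}.
Solving the two reaction functions simultaneously: (1 − (−1/3)(−1/3))x_{Kora} = 173/6 − (1/3)·(79/3), so (8/9)x_{Kora} = 361/18 and x_{Kora} = 22.5625.
Then x_{Nadir} = 79/3 − (1/3)·22.5625 = 18.8125.

22.5625, 18.8125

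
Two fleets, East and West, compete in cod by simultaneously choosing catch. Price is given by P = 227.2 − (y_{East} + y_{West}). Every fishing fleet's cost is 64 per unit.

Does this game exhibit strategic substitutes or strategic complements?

Fishing fleet East's profit: π = y_{East}(227.2 − (y_{East} + y_{West})) − 64y_{East}.
∂π/∂y_{East} = 163.2 − 2y_{East} − y_{West} = 0, so y_{East} = 81.6 − 0.5y_{West}.
The best-response slope dy_{East}/dy_{West} = −0.5 < 0: the reaction function is downward-sloping, so the choices are strategic substitutes.

strategic substitutes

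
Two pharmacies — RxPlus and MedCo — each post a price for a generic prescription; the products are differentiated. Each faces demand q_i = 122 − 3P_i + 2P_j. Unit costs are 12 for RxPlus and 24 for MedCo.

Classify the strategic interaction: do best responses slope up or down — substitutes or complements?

strategic complements

RxPlus's profit: π = (P_{RxPlus} − 12)(122 − 3P_{RxPlus} + 2P_{MedCo}).
∂π/∂P_{RxPlus} = 158 − 6P_{RxPlus} + 2P_{MedCo} = 0 ⇒ P_{RxPlus} = 79/3 + (1/3)P_{MedCo}.
The best-response slope dP_{RxPlus}/dP_{MedCo} = 1/3 > 0: the reaction function is upward-sloping, so the choices are strategic complements.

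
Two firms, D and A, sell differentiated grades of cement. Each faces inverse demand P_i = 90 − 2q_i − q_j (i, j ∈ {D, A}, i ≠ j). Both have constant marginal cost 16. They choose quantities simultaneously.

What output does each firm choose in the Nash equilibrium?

14.8

Firm D's profit: π = q_D(90 − 2q_D − q_A) − 16q_D.
∂π/∂q_D = 74 − 4q_D − q_A = 0 ⇒ q_D = 18.5 − 0.25q_A.
The game is symmetric, so in equilibrium q_A = q_D: the reaction function gives 1.25q_D = 18.5, hence q_D = 14.8.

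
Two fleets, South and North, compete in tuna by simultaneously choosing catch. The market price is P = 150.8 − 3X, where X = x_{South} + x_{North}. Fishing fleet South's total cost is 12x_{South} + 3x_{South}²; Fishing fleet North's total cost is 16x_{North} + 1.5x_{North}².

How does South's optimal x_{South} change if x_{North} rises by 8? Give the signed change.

Fishing fleet South's profit: π = x_{South}(150.8 − 3(x_{South} + x_{North})) − 12x_{South} − 3x_{South}².
∂π/∂x_{South} = 138.8 − 12x_{South} − 3x_{North} = 0, so x_{South} = 347/30 − 0.25x_{North}.
The reaction-function slope is −0.25, so an 8-unit rise in x_{North} moves x_{South} by −0.25 × 8 = −2. South's best response falls — the actions are strategic substitutes.

-2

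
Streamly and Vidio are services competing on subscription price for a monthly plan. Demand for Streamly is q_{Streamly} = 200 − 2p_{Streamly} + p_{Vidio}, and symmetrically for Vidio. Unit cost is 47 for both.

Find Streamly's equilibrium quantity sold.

Streamly's profit: π = (p_{Streamly} − 47)(200 − 2p_{Streamly} + p_{Vidio}).
∂π/∂p_{Streamly} = 294 − 4p_{Streamly} + p_{Vidio} = 0 ⇒ p_{Streamly} = 73.5 + 0.25p_{Vidio}.
By symmetry p_{Vidio} = p_{Streamly}; substituting into the reaction function, 0.75p_{Streamly} = 73.5 and p_{Streamly} = 98.
q_{Streamly} = 200 − 2·98 + 98 = 102.

102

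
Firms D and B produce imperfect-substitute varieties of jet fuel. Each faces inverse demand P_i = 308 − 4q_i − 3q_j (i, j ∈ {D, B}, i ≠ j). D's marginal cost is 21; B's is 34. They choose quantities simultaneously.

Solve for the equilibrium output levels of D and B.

26.8, 24.2

Firm D's profit: π = q_D(308 − 4q_D − 3q_B) − 21q_D.
∂π/∂q_D = 287 − 8q_D − 3q_B = 0 ⇒ q_D = 35.875 − 0.375q_B.
Similarly q_B = 34.25 − 0.375q_D.
Plugging q_B into D's best response: q_D = 35.875 − 0.375(34.25 − 0.375q_D) ⇒ (55/64)q_D = 737/32, so q_D = 26.8.
Then q_B = 34.25 − 0.375·26.8 = 24.2.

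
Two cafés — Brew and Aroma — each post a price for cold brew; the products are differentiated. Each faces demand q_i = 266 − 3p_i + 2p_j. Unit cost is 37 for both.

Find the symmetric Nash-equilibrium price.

Brew's profit: π = (p_{Brew} − 37)(266 − 3p_{Brew} + 2p_{Aroma}).
∂π/∂p_{Brew} = 377 − 6p_{Brew} + 2p_{Aroma} = 0 ⇒ p_{Brew} = 377/6 + (1/3)p_{Aroma}.
The game is symmetric, so in equilibrium p_{Aroma} = p_{Brew}: the reaction function gives (2/3)p_{Brew} = 377/6, hence p_{Brew} = 94.25.

94.25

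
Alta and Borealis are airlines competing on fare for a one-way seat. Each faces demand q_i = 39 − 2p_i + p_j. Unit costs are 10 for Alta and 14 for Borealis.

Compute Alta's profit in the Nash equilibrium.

208.08

Alta's profit: π = (p_{Alta} − 10)(39 − 2p_{Alta} + p_{Borealis}).
∂π/∂p_{Alta} = 59 − 4p_{Alta} + p_{Borealis} = 0 ⇒ p_{Alta} = 14.75 + 0.25p_{Borealis}.
Similarly p_{Borealis} = 16.75 + 0.25p_{Alta}.
Plugging p_{Borealis} into Alta's best response: p_{Alta} = 14.75 + 0.25(16.75 + 0.25p_{Alta}) ⇒ 0.9375p_{Alta} = 18.9375, so p_{Alta} = 20.2.
Then p_{Borealis} = 16.75 + 0.25·20.2 = 21.8.
q_{Alta} = 39 − 2·20.2 + 21.8 = 20.4.
Profit = (20.2 − 10)·20.4 = 208.08.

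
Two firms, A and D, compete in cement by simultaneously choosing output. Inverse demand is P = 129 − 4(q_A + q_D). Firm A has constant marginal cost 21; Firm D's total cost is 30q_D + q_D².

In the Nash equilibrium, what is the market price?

63.75

Firm A's profit: π = q_A(129 − 4(q_A + q_D)) − 21q_A.
∂π/∂q_A = 108 − 8q_A − 4q_D = 0, so q_A = 13.5 − 0.5q_D.
For D: ∂π/∂q_D = 99 − 10q_D − 4q_A = 0 ⇒ q_D = 9.9 − 0.4q_A.
Substituting the second reaction function into the first: q_A = 13.5 − 0.5(9.9 − 0.4q_A), which gives 0.8q_A = 8.55 ⇒ q_A = 10.6875.
Then q_D = 9.9 − 0.4·10.6875 = 5.625.
Equilibrium price: P = 129 − 4·16.3125 = 63.75.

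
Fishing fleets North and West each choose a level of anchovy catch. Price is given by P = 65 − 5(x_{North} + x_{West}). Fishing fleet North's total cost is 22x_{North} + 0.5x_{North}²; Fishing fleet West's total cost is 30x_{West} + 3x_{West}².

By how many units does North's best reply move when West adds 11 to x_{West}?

Fishing fleet North's profit: π = x_{North}(65 − 5(x_{North} + x_{West})) − 22x_{North} − 0.5x_{North}².
∂π/∂x_{North} = 43 − 11x_{North} − 5x_{West} = 0, so x_{North} = 43/11 − (5/11)x_{West}.
The reaction-function slope is −5/11, so an 11-unit rise in x_{West} moves x_{North} by −5/11 × 11 = −5. North's best response falls — the actions are strategic substitutes.

-5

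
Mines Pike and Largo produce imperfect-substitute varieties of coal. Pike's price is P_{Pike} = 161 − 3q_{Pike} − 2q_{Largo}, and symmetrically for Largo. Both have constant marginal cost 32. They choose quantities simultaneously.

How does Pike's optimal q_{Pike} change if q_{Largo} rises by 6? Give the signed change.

Mine Pike's profit: π = q_{Pike}(161 − 3q_{Pike} − 2q_{Largo}) − 32q_{Pike}.
∂π/∂q_{Pike} = 129 − 6q_{Pike} − 2q_{Largo} = 0 ⇒ q_{Pike} = 21.5 − (1/3)q_{Largo}.
The reaction-function slope is −1/3, so a 6-unit rise in q_{Largo} moves q_{Pike} by −1/3 × 6 = −2. Pike's best response falls — the actions are strategic substitutes.

-2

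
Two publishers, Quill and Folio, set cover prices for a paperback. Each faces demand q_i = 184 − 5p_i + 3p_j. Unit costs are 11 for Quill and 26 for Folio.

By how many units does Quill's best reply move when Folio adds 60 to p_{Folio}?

18

Quill's profit: π = (p_{Quill} − 11)(184 − 5p_{Quill} + 3p_{Folio}).
∂π/∂p_{Quill} = 239 − 10p_{Quill} + 3p_{Folio} = 0 ⇒ p_{Quill} = 23.9 + 0.3p_{Folio}.
The reaction-function slope is 0.3, so a 60-unit rise in p_{Folio} moves p_{Quill} by 0.3 × 60 = 18. Quill's best response rises — the actions are strategic complements.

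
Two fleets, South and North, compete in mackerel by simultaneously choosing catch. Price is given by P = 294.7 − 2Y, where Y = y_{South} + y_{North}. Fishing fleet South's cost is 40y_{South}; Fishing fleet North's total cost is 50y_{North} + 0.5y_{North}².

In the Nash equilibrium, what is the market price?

138.0125

Fishing fleet South's profit: π = y_{South}(294.7 − 2(y_{South} + y_{North})) − 40y_{South}.
∂π/∂y_{South} = 254.7 − 4y_{South} − 2y_{North} = 0, so y_{South} = 63.675 − 0.5y_{North}.
For North: ∂π/∂y_{North} = 244.7 − 5y_{North} − 2y_{South} = 0 ⇒ y_{North} = 48.94 − 0.4y_{South}.
Solving the two reaction functions simultaneously: (1 − (−0.5)(−0.4))y_{South} = 63.675 − 0.5·48.94, so 0.8y_{South} = 39.205 and y_{South} = 7841/160.
Then y_{North} = 48.94 − 0.4·(7841/160) = 29.3375.
Equilibrium price: P = 294.7 − 2·(2507/32) = 138.0125.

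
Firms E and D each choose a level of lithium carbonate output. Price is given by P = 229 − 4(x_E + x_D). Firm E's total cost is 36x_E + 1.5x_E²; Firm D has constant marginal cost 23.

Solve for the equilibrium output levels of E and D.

10, 20.75

Firm E's profit: π = x_E(229 − 4(x_E + x_D)) − 36x_E − 1.5x_E².
∂π/∂x_E = 193 − 11x_E − 4x_D = 0, so x_E = 193/11 − (4/11)x_D.
For D: ∂π/∂x_D = 206 − 8x_D − 4x_E = 0 ⇒ x_D = 25.75 − 0.5x_E.
Solving the two reaction functions simultaneously: (1 − (−4/11)(−0.5))x_E = 193/11 − (4/11)·25.75, so (9/11)x_E = 90/11 and x_E = 10.
Then x_D = 25.75 − 0.5·10 = 20.75.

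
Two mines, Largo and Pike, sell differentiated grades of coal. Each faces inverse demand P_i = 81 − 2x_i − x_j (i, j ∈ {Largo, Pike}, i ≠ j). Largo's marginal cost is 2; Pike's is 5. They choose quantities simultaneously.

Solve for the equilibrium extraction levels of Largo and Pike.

16, 15

Mine Largo's profit: π = x_{Largo}(81 − 2x_{Largo} − x_{Pike}) − 2x_{Largo}.
∂π/∂x_{Largo} = 79 − 4x_{Largo} − x_{Pike} = 0 ⇒ x_{Largo} = 19.75 − 0.25x_{Pike}.
Similarly x_{Pike} = 19 − 0.25x_{Largo}.
Solving the two reaction functions simultaneously: (1 − (−0.25)(−0.25))x_{Largo} = 19.75 − 0.25·19, so 0.9375x_{Largo} = 15 and x_{Largo} = 16.
Then x_{Pike} = 19 − 0.25·16 = 15.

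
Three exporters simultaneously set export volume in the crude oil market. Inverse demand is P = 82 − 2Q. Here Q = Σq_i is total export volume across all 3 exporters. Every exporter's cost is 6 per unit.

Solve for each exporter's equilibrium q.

A representative exporter's profit is π_i = q_i(82 − 2Q) − 6q_i, with Q = q_i + Σ_{j≠i} q_j.
First-order condition: 76 − 4q_i − 2Σ_{j≠i} q_j = 0.
In a symmetric equilibrium every exporter chooses the same q, so Σ_{j≠i} q_j = 2q. The condition becomes 76 − 8q = 0, giving q = 76/8 = 9.5.

9.5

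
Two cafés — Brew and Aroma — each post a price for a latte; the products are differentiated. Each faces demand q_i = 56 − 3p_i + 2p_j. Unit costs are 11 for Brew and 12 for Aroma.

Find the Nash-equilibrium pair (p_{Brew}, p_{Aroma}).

22.4375, 22.8125

Brew's profit: π = (p_{Brew} − 11)(56 − 3p_{Brew} + 2p_{Aroma}).
∂π/∂p_{Brew} = 89 − 6p_{Brew} + 2p_{Aroma} = 0 ⇒ p_{Brew} = 89/6 + (1/3)p_{Aroma}.
Similarly p_{Aroma} = 46/3 + (1/3)p_{Brew}.
Substituting the second reaction function into the first: p_{Brew} = 89/6 + (1/3)(46/3 + (1/3)p_{Brew}), which gives (8/9)p_{Brew} = 359/18 ⇒ p_{Brew} = 22.4375.
Then p_{Aroma} = 46/3 + (1/3)·22.4375 = 22.8125.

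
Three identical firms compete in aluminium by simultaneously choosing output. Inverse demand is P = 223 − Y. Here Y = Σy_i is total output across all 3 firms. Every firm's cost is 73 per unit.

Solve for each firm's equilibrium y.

37.5

A representative firm's profit is π_i = y_i(223 − Y) − 73y_i, with Y = y_i + Σ_{j≠i} y_j.
First-order condition: 150 − 2y_i − Σ_{j≠i} y_j = 0.
With identical firms, set every y_j = y: then 150 − 2y − 2y = 0, i.e. y = 150/4 = 37.5.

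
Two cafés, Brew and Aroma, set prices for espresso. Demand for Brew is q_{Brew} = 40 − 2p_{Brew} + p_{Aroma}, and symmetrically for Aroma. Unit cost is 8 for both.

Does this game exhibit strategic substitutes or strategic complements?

Brew's profit: π = (p_{Brew} − 8)(40 − 2p_{Brew} + p_{Aroma}).
∂π/∂p_{Brew} = 56 − 4p_{Brew} + p_{Aroma} = 0 ⇒ p_{Brew} = 14 + 0.25p_{Aroma}.
The best-response slope dp_{Brew}/dp_{Aroma} = 0.25 > 0: the reaction function is upward-sloping, so the choices are strategic complements.

strategic complements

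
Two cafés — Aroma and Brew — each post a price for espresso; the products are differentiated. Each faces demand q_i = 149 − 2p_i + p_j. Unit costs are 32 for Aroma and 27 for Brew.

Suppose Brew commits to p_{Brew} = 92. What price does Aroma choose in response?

Aroma's profit: π = (p_{Aroma} − 32)(149 − 2p_{Aroma} + p_{Brew}).
∂π/∂p_{Aroma} = 213 − 4p_{Aroma} + p_{Brew} = 0 ⇒ p_{Aroma} = 53.25 + 0.25p_{Brew}.
At p_{Brew} = 92: p_{Aroma} = 53.25 + 0.25·92 = 76.25.

76.25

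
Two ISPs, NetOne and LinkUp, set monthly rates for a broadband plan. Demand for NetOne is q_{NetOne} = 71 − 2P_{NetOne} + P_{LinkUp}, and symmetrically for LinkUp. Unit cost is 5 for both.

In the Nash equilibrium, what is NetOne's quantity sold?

NetOne's profit: π = (P_{NetOne} − 5)(71 − 2P_{NetOne} + P_{LinkUp}).
∂π/∂P_{NetOne} = 81 − 4P_{NetOne} + P_{LinkUp} = 0 ⇒ P_{NetOne} = 20.25 + 0.25P_{LinkUp}.
The game is symmetric, so in equilibrium P_{LinkUp} = P_{NetOne}: the reaction function gives 0.75P_{NetOne} = 20.25, hence P_{NetOne} = 27.
q_{NetOne} = 71 − 2·27 + 27 = 44.

44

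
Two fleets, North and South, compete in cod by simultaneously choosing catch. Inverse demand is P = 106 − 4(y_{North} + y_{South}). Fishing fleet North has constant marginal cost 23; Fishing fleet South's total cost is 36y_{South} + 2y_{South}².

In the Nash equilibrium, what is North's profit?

320.41

Fishing fleet North's profit: π = y_{North}(106 − 4(y_{North} + y_{South})) − 23y_{North}.
∂π/∂y_{North} = 83 − 8y_{North} − 4y_{South} = 0, so y_{North} = 10.375 − 0.5y_{South}.
For South: ∂π/∂y_{South} = 70 − 12y_{South} − 4y_{North} = 0 ⇒ y_{South} = 35/6 − (1/3)y_{North}.
Substituting the second reaction function into the first: y_{North} = 10.375 − 0.5(35/6 − (1/3)y_{North}), which gives (5/6)y_{North} = 179/24 ⇒ y_{North} = 8.95.
Then y_{South} = 35/6 − (1/3)·8.95 = 2.85.
Price P = 106 − 4·11.8 = 58.8.
North's profit: (58.8 − 23)·8.95 = 320.41.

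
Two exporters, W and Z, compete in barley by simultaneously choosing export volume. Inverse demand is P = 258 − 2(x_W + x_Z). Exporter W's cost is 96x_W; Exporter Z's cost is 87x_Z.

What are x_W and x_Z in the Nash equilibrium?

25.5, 30

Exporter W's profit: π = x_W(258 − 2(x_W + x_Z)) − 96x_W.
∂π/∂x_W = 162 − 4x_W − 2x_Z = 0, so x_W = 40.5 − 0.5x_Z.
By the same steps for Z: x_Z = 42.75 − 0.5x_W.
Plugging x_Z into W's best response: x_W = 40.5 − 0.5(42.75 − 0.5x_W) ⇒ 0.75x_W = 19.125, so x_W = 25.5.
Then x_Z = 42.75 − 0.5·25.5 = 30.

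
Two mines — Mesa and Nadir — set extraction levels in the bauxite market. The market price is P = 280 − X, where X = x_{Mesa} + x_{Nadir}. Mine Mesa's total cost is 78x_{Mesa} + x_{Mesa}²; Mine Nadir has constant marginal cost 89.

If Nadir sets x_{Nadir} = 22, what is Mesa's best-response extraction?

Mine Mesa's profit: π = x_{Mesa}(280 − (x_{Mesa} + x_{Nadir})) − 78x_{Mesa} − x_{Mesa}².
∂π/∂x_{Mesa} = 202 − 4x_{Mesa} − x_{Nadir} = 0, so x_{Mesa} = 50.5 − 0.25x_{Nadir}.
At x_{Nadir} = 22: x_{Mesa} = 50.5 − 0.25·22 = 45.

45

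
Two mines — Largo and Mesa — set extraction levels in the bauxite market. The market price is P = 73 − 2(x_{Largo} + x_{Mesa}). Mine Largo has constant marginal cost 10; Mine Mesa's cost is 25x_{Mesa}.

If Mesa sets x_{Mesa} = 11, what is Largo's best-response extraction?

Mine Largo's profit: π = x_{Largo}(73 − 2(x_{Largo} + x_{Mesa})) − 10x_{Largo}.
∂π/∂x_{Largo} = 63 − 4x_{Largo} − 2x_{Mesa} = 0, so x_{Largo} = 15.75 − 0.5x_{Mesa}.
At x_{Mesa} = 11: x_{Largo} = 15.75 − 0.5·11 = 10.25.

10.25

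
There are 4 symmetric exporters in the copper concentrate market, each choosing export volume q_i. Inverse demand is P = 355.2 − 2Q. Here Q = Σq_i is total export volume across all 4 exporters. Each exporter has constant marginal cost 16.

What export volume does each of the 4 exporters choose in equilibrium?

33.92

A representative exporter's profit is π_i = q_i(355.2 − 2Q) − 16q_i, with Q = q_i + Σ_{j≠i} q_j.
First-order condition: 339.2 − 4q_i − 2Σ_{j≠i} q_j = 0.
With identical exporters, set every q_j = q: then 339.2 − 4q − 6q = 0, i.e. q = 339.2/10 = 33.92.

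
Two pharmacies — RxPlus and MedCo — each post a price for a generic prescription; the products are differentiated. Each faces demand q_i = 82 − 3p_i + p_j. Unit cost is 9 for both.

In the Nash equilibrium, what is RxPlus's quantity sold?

38.4

RxPlus's profit: π = (p_{RxPlus} − 9)(82 − 3p_{RxPlus} + p_{MedCo}).
∂π/∂p_{RxPlus} = 109 − 6p_{RxPlus} + p_{MedCo} = 0 ⇒ p_{RxPlus} = 109/6 + (1/6)p_{MedCo}.
Setting p_{RxPlus} = p_{MedCo} in the reaction function: p_{RxPlus} = 109/6 + (1/6)p_{RxPlus}, so p_{RxPlus} = (109/6) / (5/6) = 21.8.
q_{RxPlus} = 82 − 3·21.8 + 21.8 = 38.4.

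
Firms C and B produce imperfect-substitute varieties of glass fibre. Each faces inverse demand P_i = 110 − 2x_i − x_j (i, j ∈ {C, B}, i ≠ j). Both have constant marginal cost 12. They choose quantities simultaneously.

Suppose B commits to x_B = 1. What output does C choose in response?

24.25

Firm C's profit: π = x_C(110 − 2x_C − x_B) − 12x_C.
∂π/∂x_C = 98 − 4x_C − x_B = 0 ⇒ x_C = 24.5 − 0.25x_B.
At x_B = 1: x_C = 24.5 − 0.25·1 = 24.25.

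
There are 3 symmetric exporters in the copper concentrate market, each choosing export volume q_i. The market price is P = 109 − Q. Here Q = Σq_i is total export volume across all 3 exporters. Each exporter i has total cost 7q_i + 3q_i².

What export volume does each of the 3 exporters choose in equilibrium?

A representative exporter's profit is π_i = q_i(109 − Q) − 7q_i − 3q_i², with Q = q_i + Σ_{j≠i} q_j.
First-order condition: 102 − 8q_i − Σ_{j≠i} q_j = 0.
With identical exporters, set every q_j = q: then 102 − 8q − 2q = 0, i.e. q = 102/10 = 10.2.

10.2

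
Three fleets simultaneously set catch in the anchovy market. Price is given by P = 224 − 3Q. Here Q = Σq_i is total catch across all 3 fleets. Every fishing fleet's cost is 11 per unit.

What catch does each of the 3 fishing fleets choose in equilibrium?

17.75

A representative fishing fleet's profit is π_i = q_i(224 − 3Q) − 11q_i, with Q = q_i + Σ_{j≠i} q_j.
First-order condition: 213 − 6q_i − 3Σ_{j≠i} q_j = 0.
With identical fishing fleets, set every q_j = q: then 213 − 6q − 6q = 0, i.e. q = 213/12 = 17.75.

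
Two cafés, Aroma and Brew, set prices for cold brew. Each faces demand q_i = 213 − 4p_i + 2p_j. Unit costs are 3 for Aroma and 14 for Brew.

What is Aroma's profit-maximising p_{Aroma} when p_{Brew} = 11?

30.875

Aroma's profit: π = (p_{Aroma} − 3)(213 − 4p_{Aroma} + 2p_{Brew}).
∂π/∂p_{Aroma} = 225 − 8p_{Aroma} + 2p_{Brew} = 0 ⇒ p_{Aroma} = 28.125 + 0.25p_{Brew}.
At p_{Brew} = 11: p_{Aroma} = 28.125 + 0.25·11 = 30.875.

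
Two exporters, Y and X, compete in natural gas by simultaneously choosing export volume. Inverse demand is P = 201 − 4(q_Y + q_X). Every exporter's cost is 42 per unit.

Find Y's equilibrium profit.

Exporter Y's profit: π = q_Y(201 − 4(q_Y + q_X)) − 42q_Y.
∂π/∂q_Y = 159 − 8q_Y − 4q_X = 0, so q_Y = 19.875 − 0.5q_X.
By symmetry q_X = q_Y; substituting into the reaction function, 1.5q_Y = 19.875 and q_Y = 13.25.
Price P = 201 − 4·26.5 = 95.
Y's profit: (95 − 42)·13.25 = 702.25.

702.25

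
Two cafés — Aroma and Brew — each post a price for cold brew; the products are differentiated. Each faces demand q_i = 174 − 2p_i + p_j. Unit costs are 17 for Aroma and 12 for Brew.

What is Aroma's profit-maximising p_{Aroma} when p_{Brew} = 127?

Aroma's profit: π = (p_{Aroma} − 17)(174 − 2p_{Aroma} + p_{Brew}).
∂π/∂p_{Aroma} = 208 − 4p_{Aroma} + p_{Brew} = 0 ⇒ p_{Aroma} = 52 + 0.25p_{Brew}.
At p_{Brew} = 127: p_{Aroma} = 52 + 0.25·127 = 83.75.

83.75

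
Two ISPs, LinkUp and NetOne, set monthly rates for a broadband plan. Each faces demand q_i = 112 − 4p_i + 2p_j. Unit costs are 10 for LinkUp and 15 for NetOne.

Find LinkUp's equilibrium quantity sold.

64

LinkUp's profit: π = (p_{LinkUp} − 10)(112 − 4p_{LinkUp} + 2p_{NetOne}).
∂π/∂p_{LinkUp} = 152 − 8p_{LinkUp} + 2p_{NetOne} = 0 ⇒ p_{LinkUp} = 19 + 0.25p_{NetOne}.
Similarly p_{NetOne} = 21.5 + 0.25p_{LinkUp}.
Solving the two reaction functions simultaneously: (1 − (0.25)(0.25))p_{LinkUp} = 19 + 0.25·21.5, so 0.9375p_{LinkUp} = 24.375 and p_{LinkUp} = 26.
Then p_{NetOne} = 21.5 + 0.25·26 = 28.
q_{LinkUp} = 112 − 4·26 + 2·28 = 64.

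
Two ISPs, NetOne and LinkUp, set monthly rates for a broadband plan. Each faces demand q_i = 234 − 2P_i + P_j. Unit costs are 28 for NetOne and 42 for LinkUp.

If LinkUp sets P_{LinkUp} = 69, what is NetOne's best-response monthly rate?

89.75

NetOne's profit: π = (P_{NetOne} − 28)(234 − 2P_{NetOne} + P_{LinkUp}).
∂π/∂P_{NetOne} = 290 − 4P_{NetOne} + P_{LinkUp} = 0 ⇒ P_{NetOne} = 72.5 + 0.25P_{LinkUp}.
At P_{LinkUp} = 69: P_{NetOne} = 72.5 + 0.25·69 = 89.75.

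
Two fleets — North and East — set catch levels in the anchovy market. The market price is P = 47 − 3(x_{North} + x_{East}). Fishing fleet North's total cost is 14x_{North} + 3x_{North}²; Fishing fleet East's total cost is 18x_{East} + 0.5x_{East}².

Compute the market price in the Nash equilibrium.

Fishing fleet North's profit: π = x_{North}(47 − 3(x_{North} + x_{East})) − 14x_{North} − 3x_{North}².
∂π/∂x_{North} = 33 − 12x_{North} − 3x_{East} = 0, so x_{North} = 2.75 − 0.25x_{East}.
For East: ∂π/∂x_{East} = 29 − 7x_{East} − 3x_{North} = 0 ⇒ x_{East} = 29/7 − (3/7)x_{North}.
Solving the two reaction functions simultaneously: (1 − (−0.25)(−3/7))x_{North} = 2.75 − 0.25·(29/7), so (25/28)x_{North} = 12/7 and x_{North} = 1.92.
Then x_{East} = 29/7 − (3/7)·1.92 = 3.32.
Equilibrium price: P = 47 − 3·5.24 = 31.28.

31.28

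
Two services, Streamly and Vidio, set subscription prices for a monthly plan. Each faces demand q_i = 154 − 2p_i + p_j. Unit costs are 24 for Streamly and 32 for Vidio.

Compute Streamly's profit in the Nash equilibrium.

Streamly's profit: π = (p_{Streamly} − 24)(154 − 2p_{Streamly} + p_{Vidio}).
∂π/∂p_{Streamly} = 202 − 4p_{Streamly} + p_{Vidio} = 0 ⇒ p_{Streamly} = 50.5 + 0.25p_{Vidio}.
Similarly p_{Vidio} = 54.5 + 0.25p_{Streamly}.
Substituting the second reaction function into the first: p_{Streamly} = 50.5 + 0.25(54.5 + 0.25p_{Streamly}), which gives 0.9375p_{Streamly} = 64.125 ⇒ p_{Streamly} = 68.4.
Then p_{Vidio} = 54.5 + 0.25·68.4 = 71.6.
q_{Streamly} = 154 − 2·68.4 + 71.6 = 88.8.
Profit = (68.4 − 24)·88.8 = 3942.72.

3942.72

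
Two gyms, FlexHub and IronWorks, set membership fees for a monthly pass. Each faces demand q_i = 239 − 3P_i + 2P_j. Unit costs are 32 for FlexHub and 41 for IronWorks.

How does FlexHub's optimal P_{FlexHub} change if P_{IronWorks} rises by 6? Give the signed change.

2

FlexHub's profit: π = (P_{FlexHub} − 32)(239 − 3P_{FlexHub} + 2P_{IronWorks}).
∂π/∂P_{FlexHub} = 335 − 6P_{FlexHub} + 2P_{IronWorks} = 0 ⇒ P_{FlexHub} = 335/6 + (1/3)P_{IronWorks}.
The reaction-function slope is 1/3, so a 6-unit rise in P_{IronWorks} moves P_{FlexHub} by 1/3 × 6 = 2. FlexHub's best response rises — the actions are strategic complements.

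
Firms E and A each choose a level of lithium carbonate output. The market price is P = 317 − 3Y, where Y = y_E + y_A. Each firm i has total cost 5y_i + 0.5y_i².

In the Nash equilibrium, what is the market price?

129.8

Firm E's profit: π = y_E(317 − 3(y_E + y_A)) − 5y_E − 0.5y_E².
∂π/∂y_E = 312 − 7y_E − 3y_A = 0, so y_E = 312/7 − (3/7)y_A.
Setting y_E = y_A in the reaction function: y_E = 312/7 − (3/7)y_E, so y_E = (312/7) / (10/7) = 31.2.
Equilibrium price: P = 317 − 3·62.4 = 129.8.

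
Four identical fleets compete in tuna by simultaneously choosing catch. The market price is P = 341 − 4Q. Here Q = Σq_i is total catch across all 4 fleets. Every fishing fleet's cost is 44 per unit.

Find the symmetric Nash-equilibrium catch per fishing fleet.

14.85

A representative fishing fleet's profit is π_i = q_i(341 − 4Q) − 44q_i, with Q = q_i + Σ_{j≠i} q_j.
First-order condition: 297 − 8q_i − 4Σ_{j≠i} q_j = 0.
In a symmetric equilibrium every fishing fleet chooses the same q, so Σ_{j≠i} q_j = 3q. The condition becomes 297 − 20q = 0, giving q = 297/20 = 14.85.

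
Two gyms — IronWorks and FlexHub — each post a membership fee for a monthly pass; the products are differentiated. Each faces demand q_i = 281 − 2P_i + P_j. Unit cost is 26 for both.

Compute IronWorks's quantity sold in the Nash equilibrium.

IronWorks's profit: π = (P_{IronWorks} − 26)(281 − 2P_{IronWorks} + P_{FlexHub}).
∂π/∂P_{IronWorks} = 333 − 4P_{IronWorks} + P_{FlexHub} = 0 ⇒ P_{IronWorks} = 83.25 + 0.25P_{FlexHub}.
The game is symmetric, so in equilibrium P_{FlexHub} = P_{IronWorks}: the reaction function gives 0.75P_{IronWorks} = 83.25, hence P_{IronWorks} = 111.
q_{IronWorks} = 281 − 2·111 + 111 = 170.

170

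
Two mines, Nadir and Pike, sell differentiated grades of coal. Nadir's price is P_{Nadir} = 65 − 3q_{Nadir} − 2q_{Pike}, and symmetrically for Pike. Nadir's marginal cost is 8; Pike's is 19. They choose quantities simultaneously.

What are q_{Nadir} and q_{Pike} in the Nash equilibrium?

7.8125, 5.0625

Mine Nadir's profit: π = q_{Nadir}(65 − 3q_{Nadir} − 2q_{Pike}) − 8q_{Nadir}.
∂π/∂q_{Nadir} = 57 − 6q_{Nadir} − 2q_{Pike} = 0 ⇒ q_{Nadir} = 9.5 − (1/3)q_{Pike}.
Similarly q_{Pike} = 23/3 − (1/3)q_{Nadir}.
Substituting the second reaction function into the first: q_{Nadir} = 9.5 − (1/3)(23/3 − (1/3)q_{Nadir}), which gives (8/9)q_{Nadir} = 125/18 ⇒ q_{Nadir} = 7.8125.
Then q_{Pike} = 23/3 − (1/3)·7.8125 = 5.0625.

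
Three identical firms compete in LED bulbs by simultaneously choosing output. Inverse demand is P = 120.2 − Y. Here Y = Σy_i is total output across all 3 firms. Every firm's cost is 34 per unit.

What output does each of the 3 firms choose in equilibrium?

A representative firm's profit is π_i = y_i(120.2 − Y) − 34y_i, with Y = y_i + Σ_{j≠i} y_j.
First-order condition: 86.2 − 2y_i − Σ_{j≠i} y_j = 0.
In a symmetric equilibrium every firm chooses the same y, so Σ_{j≠i} y_j = 2y. The condition becomes 86.2 − 4y = 0, giving y = 86.2/4 = 21.55.

21.55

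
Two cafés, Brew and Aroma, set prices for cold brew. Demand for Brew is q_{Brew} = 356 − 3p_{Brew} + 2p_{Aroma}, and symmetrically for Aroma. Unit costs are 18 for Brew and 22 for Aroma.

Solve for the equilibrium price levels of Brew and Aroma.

Brew's profit: π = (p_{Brew} − 18)(356 − 3p_{Brew} + 2p_{Aroma}).
∂π/∂p_{Brew} = 410 − 6p_{Brew} + 2p_{Aroma} = 0 ⇒ p_{Brew} = 205/3 + (1/3)p_{Aroma}.
Similarly p_{Aroma} = 211/3 + (1/3)p_{Brew}.
Substituting the second reaction function into the first: p_{Brew} = 205/3 + (1/3)(211/3 + (1/3)p_{Brew}), which gives (8/9)p_{Brew} = 826/9 ⇒ p_{Brew} = 103.25.
Then p_{Aroma} = 211/3 + (1/3)·103.25 = 104.75.

103.25, 104.75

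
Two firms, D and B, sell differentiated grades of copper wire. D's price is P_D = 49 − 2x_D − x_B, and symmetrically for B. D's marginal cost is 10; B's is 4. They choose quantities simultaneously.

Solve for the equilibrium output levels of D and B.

7.4, 9.4

Firm D's profit: π = x_D(49 − 2x_D − x_B) − 10x_D.
∂π/∂x_D = 39 − 4x_D − x_B = 0 ⇒ x_D = 9.75 − 0.25x_B.
Similarly x_B = 11.25 − 0.25x_D.
Solving the two reaction functions simultaneously: (1 − (−0.25)(−0.25))x_D = 9.75 − 0.25·11.25, so 0.9375x_D = 6.9375 and x_D = 7.4.
Then x_B = 11.25 − 0.25·7.4 = 9.4.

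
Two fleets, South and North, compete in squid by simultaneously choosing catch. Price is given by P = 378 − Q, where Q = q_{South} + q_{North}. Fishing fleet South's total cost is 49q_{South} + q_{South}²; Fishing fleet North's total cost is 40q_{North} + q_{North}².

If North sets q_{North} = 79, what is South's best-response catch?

62.5

Fishing fleet South's profit: π = q_{South}(378 − (q_{South} + q_{North})) − 49q_{South} − q_{South}².
∂π/∂q_{South} = 329 − 4q_{South} − q_{North} = 0, so q_{South} = 82.25 − 0.25q_{North}.
At q_{North} = 79: q_{South} = 82.25 − 0.25·79 = 62.5.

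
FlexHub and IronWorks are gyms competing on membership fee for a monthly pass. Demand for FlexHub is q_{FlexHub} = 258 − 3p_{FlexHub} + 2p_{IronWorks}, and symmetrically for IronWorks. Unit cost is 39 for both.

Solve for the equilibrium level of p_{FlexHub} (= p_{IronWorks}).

FlexHub's profit: π = (p_{FlexHub} − 39)(258 − 3p_{FlexHub} + 2p_{IronWorks}).
∂π/∂p_{FlexHub} = 375 − 6p_{FlexHub} + 2p_{IronWorks} = 0 ⇒ p_{FlexHub} = 62.5 + (1/3)p_{IronWorks}.
The game is symmetric, so in equilibrium p_{IronWorks} = p_{FlexHub}: the reaction function gives (2/3)p_{FlexHub} = 62.5, hence p_{FlexHub} = 93.75.

93.75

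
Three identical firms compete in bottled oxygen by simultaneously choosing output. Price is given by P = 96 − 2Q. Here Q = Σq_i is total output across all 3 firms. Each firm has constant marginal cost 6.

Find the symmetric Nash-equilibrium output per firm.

11.25

A representative firm's profit is π_i = q_i(96 − 2Q) − 6q_i, with Q = q_i + Σ_{j≠i} q_j.
First-order condition: 90 − 4q_i − 2Σ_{j≠i} q_j = 0.
With identical firms, set every q_j = q: then 90 − 4q − 4q = 0, i.e. q = 90/8 = 11.25.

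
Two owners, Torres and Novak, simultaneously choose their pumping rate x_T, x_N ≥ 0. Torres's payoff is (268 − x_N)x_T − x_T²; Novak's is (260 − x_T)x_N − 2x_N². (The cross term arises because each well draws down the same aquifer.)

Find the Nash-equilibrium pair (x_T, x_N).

Expanding Torres's payoff: 268x_T − x_Nx_T − x_T².
∂π/∂x_T = 268 − x_N − 2x_T = 0, so x_T = 134 − 0.5x_N.
Likewise for Novak: x_N = 65 − 0.25x_T.
Plugging x_N into Torres's best response: x_T = 134 − 0.5(65 − 0.25x_T) ⇒ 0.875x_T = 101.5, so x_T = 116.
Then x_N = 65 − 0.25·116 = 36.

116, 36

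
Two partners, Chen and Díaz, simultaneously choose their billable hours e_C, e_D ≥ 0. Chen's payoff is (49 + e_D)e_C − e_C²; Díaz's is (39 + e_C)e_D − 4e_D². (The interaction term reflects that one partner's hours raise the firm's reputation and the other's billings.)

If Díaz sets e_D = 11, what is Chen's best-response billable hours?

Expanding Chen's payoff: 49e_C + e_De_C − e_C².
∂π/∂e_C = 49 + e_D − 2e_C = 0, so e_C = 24.5 + 0.5e_D.
At e_D = 11: e_C = 24.5 + 0.5·11 = 30.

30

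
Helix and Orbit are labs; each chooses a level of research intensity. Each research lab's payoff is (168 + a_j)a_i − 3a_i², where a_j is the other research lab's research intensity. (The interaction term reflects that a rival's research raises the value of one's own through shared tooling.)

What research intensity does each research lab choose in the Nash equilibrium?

33.6

Helix's payoff is (168 + a_O)a_H − 3a_H².
∂π/∂a_H = 168 + a_O − 6a_H = 0, so a_H = 28 + (1/6)a_O.
The game is symmetric, so in equilibrium a_O = a_H: the reaction function gives (5/6)a_H = 28, hence a_H = 33.6.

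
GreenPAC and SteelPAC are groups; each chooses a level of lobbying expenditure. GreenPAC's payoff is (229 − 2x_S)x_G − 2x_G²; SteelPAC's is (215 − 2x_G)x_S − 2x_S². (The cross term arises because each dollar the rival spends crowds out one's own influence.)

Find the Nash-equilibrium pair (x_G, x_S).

Expanding GreenPAC's payoff: 229x_G − 2x_Sx_G − 2x_G².
∂π/∂x_G = 229 − 2x_S − 4x_G = 0, so x_G = 57.25 − 0.5x_S.
Likewise for SteelPAC: x_S = 53.75 − 0.5x_G.
Substituting the second reaction function into the first: x_G = 57.25 − 0.5(53.75 − 0.5x_G), which gives 0.75x_G = 30.375 ⇒ x_G = 40.5.
Then x_S = 53.75 − 0.5·40.5 = 33.5.

40.5, 33.5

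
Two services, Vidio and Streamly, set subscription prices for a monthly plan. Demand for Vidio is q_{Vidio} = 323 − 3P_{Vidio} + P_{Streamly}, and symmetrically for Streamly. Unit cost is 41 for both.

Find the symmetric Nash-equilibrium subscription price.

Vidio's profit: π = (P_{Vidio} − 41)(323 − 3P_{Vidio} + P_{Streamly}).
∂π/∂P_{Vidio} = 446 − 6P_{Vidio} + P_{Streamly} = 0 ⇒ P_{Vidio} = 223/3 + (1/6)P_{Streamly}.
The game is symmetric, so in equilibrium P_{Streamly} = P_{Vidio}: the reaction function gives (5/6)P_{Vidio} = 223/3, hence P_{Vidio} = 89.2.

89.2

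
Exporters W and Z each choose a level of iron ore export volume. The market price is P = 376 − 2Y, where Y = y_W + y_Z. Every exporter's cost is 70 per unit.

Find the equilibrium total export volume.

102

Exporter W's profit: π = y_W(376 − 2(y_W + y_Z)) − 70y_W.
∂π/∂y_W = 306 − 4y_W − 2y_Z = 0, so y_W = 76.5 − 0.5y_Z.
By symmetry y_Z = y_W; substituting into the reaction function, 1.5y_W = 76.5 and y_W = 51.
Total export volume: 51 + 51 = 102.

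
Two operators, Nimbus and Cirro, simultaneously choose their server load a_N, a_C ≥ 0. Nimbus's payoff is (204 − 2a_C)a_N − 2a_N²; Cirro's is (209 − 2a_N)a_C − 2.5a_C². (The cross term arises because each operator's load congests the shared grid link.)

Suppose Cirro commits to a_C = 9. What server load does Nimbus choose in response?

Expanding Nimbus's payoff: 204a_N − 2a_Ca_N − 2a_N².
∂π/∂a_N = 204 − 2a_C − 4a_N = 0, so a_N = 51 − 0.5a_C.
At a_C = 9: a_N = 51 − 0.5·9 = 46.5.

46.5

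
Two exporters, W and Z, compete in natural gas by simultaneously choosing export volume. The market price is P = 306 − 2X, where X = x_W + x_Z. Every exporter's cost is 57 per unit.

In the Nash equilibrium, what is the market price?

Exporter W's profit: π = x_W(306 − 2(x_W + x_Z)) − 57x_W.
∂π/∂x_W = 249 − 4x_W − 2x_Z = 0, so x_W = 62.25 − 0.5x_Z.
By symmetry x_Z = x_W; substituting into the reaction function, 1.5x_W = 62.25 and x_W = 41.5.
Equilibrium price: P = 306 − 2·83 = 140.

140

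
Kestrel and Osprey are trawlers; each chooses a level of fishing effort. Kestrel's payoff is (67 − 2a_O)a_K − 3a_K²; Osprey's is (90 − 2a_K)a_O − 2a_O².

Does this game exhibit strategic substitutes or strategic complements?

Expanding Kestrel's payoff: 67a_K − 2a_Oa_K − 3a_K².
∂π/∂a_K = 67 − 2a_O − 6a_K = 0, so a_K = 67/6 − (1/3)a_O.
The best-response slope da_K/da_O = −1/3 < 0: the reaction function is downward-sloping, so the choices are strategic substitutes.

strategic substitutes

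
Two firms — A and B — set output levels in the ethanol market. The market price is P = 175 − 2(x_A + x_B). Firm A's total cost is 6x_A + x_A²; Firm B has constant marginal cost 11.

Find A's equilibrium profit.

Firm A's profit: π = x_A(175 − 2(x_A + x_B)) − 6x_A − x_A².
∂π/∂x_A = 169 − 6x_A − 2x_B = 0, so x_A = 169/6 − (1/3)x_B.
For B: ∂π/∂x_B = 164 − 4x_B − 2x_A = 0 ⇒ x_B = 41 − 0.5x_A.
Solving the two reaction functions simultaneously: (1 − (−1/3)(−0.5))x_A = 169/6 − (1/3)·41, so (5/6)x_A = 14.5 and x_A = 17.4.
Then x_B = 41 − 0.5·17.4 = 32.3.
Price P = 175 − 2·49.7 = 75.6.
A's profit: (75.6 − 6)·17.4 − (17.4)² = 908.28.

908.28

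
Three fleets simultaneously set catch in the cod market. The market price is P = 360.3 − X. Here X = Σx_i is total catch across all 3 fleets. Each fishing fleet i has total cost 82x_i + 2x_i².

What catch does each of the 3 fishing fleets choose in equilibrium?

34.7875

A representative fishing fleet's profit is π_i = x_i(360.3 − X) − 82x_i − 2x_i², with X = x_i + Σ_{j≠i} x_j.
First-order condition: 278.3 − 6x_i − Σ_{j≠i} x_j = 0.
With identical fishing fleets, set every x_j = x: then 278.3 − 6x − 2x = 0, i.e. x = 278.3/8 = 34.7875.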